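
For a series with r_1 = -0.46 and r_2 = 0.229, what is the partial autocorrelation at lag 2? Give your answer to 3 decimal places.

φ_{22} = (r_2 − r_1²) / (1 − r_1²)
r_1² = (-0.46)² = 0.2116
Numerator = 0.229 − 0.2116 = 0.0174; denominator = 1 − 0.2116 = 0.7884
φ_{22} = 0.0174 / 0.7884 = 0.022

0.022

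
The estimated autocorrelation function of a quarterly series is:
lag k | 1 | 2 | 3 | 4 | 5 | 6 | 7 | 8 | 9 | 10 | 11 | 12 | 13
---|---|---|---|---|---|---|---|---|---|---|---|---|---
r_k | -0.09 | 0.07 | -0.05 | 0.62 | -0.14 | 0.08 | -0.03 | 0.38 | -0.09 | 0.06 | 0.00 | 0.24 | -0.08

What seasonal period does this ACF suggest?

4

The largest autocorrelation is r_4 = 0.62, with weaker echoes at lags 8 (0.38) and 12 (0.24); the remaining lags stay at or below 0.08.
The dominant spike at lag 4 indicates a seasonal period of 4.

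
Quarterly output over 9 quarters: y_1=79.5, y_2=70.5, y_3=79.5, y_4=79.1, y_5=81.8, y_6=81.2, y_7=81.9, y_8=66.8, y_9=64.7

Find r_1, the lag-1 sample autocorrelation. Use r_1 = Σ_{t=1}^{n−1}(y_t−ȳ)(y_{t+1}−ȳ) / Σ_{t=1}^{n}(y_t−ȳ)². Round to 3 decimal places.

Mean ȳ = (79.5 + 70.5 + 79.5 + 79.1 + 81.8 + 81.2 + 81.9 + 66.8 + 64.7)/9 = 76.1111
Numerator Σ_{t=1}^{8}(y_t−ȳ)(y_{t+1}−ȳ) = 99.8599
Denominator Σ(y_t−ȳ)² = 372.0689
r_1 = 99.8599 / 372.0689 = 0.268

0.268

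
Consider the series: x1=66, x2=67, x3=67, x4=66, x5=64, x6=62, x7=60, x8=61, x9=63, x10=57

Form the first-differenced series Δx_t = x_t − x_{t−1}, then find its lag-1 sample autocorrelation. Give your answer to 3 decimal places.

-0.152

First differences Δx: 1, 0, -1, -2, -2, -2, 1, 2, -6
Mean of differences = -1.0000
Numerator Σ(Δx_t−Δx̄)(Δx_{t+1}−Δx̄) = -7.0000
Denominator Σ(Δx_t−Δx̄)² = 46.0000
r_1(Δx) = -7.0000 / 46.0000 = -0.152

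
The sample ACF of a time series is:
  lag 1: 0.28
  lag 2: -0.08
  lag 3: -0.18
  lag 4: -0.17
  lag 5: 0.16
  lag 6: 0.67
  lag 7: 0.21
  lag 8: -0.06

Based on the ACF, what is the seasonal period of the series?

6

The largest autocorrelation is r_6 = 0.67; the remaining lags stay at or below 0.28.
The dominant spike at lag 6 indicates a seasonal period of 6.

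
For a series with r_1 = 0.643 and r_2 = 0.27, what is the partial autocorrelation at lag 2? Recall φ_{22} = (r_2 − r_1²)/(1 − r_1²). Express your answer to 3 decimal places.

-0.245

φ_{22} = (r_2 − r_1²) / (1 − r_1²)
r_1² = (0.643)² = 0.413449
Numerator = 0.27 − 0.4134 = -0.1434; denominator = 1 − 0.4134 = 0.5866
φ_{22} = -0.1434 / 0.5866 = -0.245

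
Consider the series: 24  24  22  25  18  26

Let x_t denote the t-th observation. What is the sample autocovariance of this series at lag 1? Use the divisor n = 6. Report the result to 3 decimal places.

Mean x̄ = (24 + 24 + 22 + 25 + 18 + 26)/6 = 23.1667
Σ_{t=1}^{5}(x_t−x̄)(x_{t+1}−x̄) = -26.5278
γ_1 = -26.5278 / 6 = -4.421

-4.421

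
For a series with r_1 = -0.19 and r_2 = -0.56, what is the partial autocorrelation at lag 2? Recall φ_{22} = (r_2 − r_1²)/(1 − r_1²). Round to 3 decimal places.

φ_{22} = (r_2 − r_1²) / (1 − r_1²)
r_1² = (-0.19)² = 0.0361
Numerator = -0.56 − 0.0361 = -0.5961; denominator = 1 − 0.0361 = 0.9639
φ_{22} = -0.5961 / 0.9639 = -0.618

-0.618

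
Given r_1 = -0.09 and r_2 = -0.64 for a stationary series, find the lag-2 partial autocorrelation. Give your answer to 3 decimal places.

φ_{22} = (r_2 − r_1²) / (1 − r_1²)
r_1² = (-0.09)² = 0.0081
Numerator = -0.64 − 0.0081 = -0.6481; denominator = 1 − 0.0081 = 0.9919
φ_{22} = -0.6481 / 0.9919 = -0.653

-0.653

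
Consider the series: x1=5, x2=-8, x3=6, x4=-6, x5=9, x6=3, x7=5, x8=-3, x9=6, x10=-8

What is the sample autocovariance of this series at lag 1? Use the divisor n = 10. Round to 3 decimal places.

Mean x̄ = (5 − 8 + 6 − 6 + 9 + 3 + 5 − 3 + 6 − 8)/10 = 0.9000
Σ_{t=1}^{9}(x_t−x̄)(x_{t+1}−x̄) = -228.6100
γ_1 = -228.6100 / 10 = -22.861

-22.861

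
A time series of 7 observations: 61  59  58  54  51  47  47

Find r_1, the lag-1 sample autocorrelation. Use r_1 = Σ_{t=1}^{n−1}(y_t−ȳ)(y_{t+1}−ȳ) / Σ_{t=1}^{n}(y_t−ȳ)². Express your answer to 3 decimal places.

Mean ȳ = (61 + 59 + 58 + 54 + 51 + 47 + 47)/7 = 53.8571
Deviations from mean: 7.1429, 5.1429, 4.1429, 0.1429, -2.8571, -6.8571, -6.8571
Σ(y_t−ȳ)(y_{t+1}−ȳ) = (36.7347) + (21.3061) + (0.5918) + (-0.4082) + (19.5918) + (47.0204) = 124.8367
Denominator Σ(y_t−ȳ)² = 196.8571
r_1 = 124.8367 / 196.8571 = 0.634

0.634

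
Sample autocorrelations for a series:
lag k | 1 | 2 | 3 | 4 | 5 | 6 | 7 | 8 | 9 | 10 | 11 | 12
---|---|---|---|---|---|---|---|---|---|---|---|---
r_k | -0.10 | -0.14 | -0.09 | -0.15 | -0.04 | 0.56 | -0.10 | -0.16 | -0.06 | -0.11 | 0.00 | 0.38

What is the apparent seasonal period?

The largest autocorrelation is r_6 = 0.56, with a weaker echo at lag 12 (0.38); the remaining lags stay at or below 0.00.
The dominant spike at lag 6 indicates a seasonal period of 6.

6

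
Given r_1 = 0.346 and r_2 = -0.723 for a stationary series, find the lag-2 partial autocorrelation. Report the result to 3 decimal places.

φ_{22} = (r_2 − r_1²) / (1 − r_1²)
r_1² = (0.346)² = 0.119716
Numerator = -0.723 − 0.1197 = -0.8427; denominator = 1 − 0.1197 = 0.8803
φ_{22} = -0.8427 / 0.8803 = -0.957

-0.957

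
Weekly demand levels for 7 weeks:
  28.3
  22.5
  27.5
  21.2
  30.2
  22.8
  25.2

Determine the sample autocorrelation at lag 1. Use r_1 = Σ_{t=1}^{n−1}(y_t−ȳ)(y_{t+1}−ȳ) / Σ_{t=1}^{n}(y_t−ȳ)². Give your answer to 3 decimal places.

-0.807

Mean ȳ = (28.3 + 22.5 + 27.5 + 21.2 + 30.2 + 22.8 + 25.2)/7 = 25.3857
Σ(y_t−ȳ)(y_{t+1}−ȳ) = (-8.4098) + (-6.1012) + (-8.8498) + (-20.1512) + (-12.4484) + (0.4802) = -55.4802
Denominator Σ(y_t−ȳ)² = 68.7086
r_1 = -55.4802 / 68.7086 = -0.807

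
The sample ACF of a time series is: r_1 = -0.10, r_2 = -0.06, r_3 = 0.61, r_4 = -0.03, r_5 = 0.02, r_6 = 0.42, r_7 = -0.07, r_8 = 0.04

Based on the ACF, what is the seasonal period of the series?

3

The largest autocorrelation is r_3 = 0.61, with a weaker echo at lag 6 (0.42); the remaining lags stay at or below 0.04.
The dominant spike at lag 3 indicates a seasonal period of 3.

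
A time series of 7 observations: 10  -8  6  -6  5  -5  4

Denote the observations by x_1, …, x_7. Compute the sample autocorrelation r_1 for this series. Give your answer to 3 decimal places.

-0.784

Mean x̄ = (10 − 8 + 6 − 6 + 5 − 5 + 4)/7 = 0.8571
Σ(x_t−x̄)(x_{t+1}−x̄) = (-80.9796) + (-45.5510) + (-35.2653) + (-28.4082) + (-24.2653) + (-18.4082) = -232.8776
Denominator Σ(x_t−x̄)² = 296.8571
r_1 = -232.8776 / 296.8571 = -0.784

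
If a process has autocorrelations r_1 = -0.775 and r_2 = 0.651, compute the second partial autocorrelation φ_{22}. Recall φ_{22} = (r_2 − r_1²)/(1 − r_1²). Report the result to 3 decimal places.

φ_{22} = (r_2 − r_1²) / (1 − r_1²)
r_1² = (-0.775)² = 0.600625
Numerator = 0.651 − 0.6006 = 0.0504; denominator = 1 − 0.6006 = 0.3994
φ_{22} = 0.0504 / 0.3994 = 0.126

0.126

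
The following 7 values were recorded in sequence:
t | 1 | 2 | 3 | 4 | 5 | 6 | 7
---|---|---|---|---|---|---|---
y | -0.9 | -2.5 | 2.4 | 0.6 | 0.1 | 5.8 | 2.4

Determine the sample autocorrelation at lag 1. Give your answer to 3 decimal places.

0.086

Mean ȳ = (-0.9 − 2.5 + 2.4 + 0.6 + 0.1 + 5.8 + 2.4)/7 = 1.1286
Σ(y_t−ȳ)(y_{t+1}−ȳ) = (7.3608) + (-4.6135) + (-0.6720) + (0.5437) + (-4.8049) + (5.9394) = 3.7535
Denominator Σ(y_t−ȳ)² = 43.6743
r_1 = 3.7535 / 43.6743 = 0.086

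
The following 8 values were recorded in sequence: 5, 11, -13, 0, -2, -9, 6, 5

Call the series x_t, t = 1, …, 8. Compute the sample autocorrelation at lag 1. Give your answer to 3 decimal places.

Mean x̄ = (5 + 11 − 13 + 0 − 2 − 9 + 6 + 5)/8 = 0.3750
Numerator Σ_{t=1}^{7}(x_t−x̄)(x_{t+1}−x̄) = -91.5156
Denominator Σ(x_t−x̄)² = 459.8750
r_1 = -91.5156 / 459.8750 = -0.199

-0.199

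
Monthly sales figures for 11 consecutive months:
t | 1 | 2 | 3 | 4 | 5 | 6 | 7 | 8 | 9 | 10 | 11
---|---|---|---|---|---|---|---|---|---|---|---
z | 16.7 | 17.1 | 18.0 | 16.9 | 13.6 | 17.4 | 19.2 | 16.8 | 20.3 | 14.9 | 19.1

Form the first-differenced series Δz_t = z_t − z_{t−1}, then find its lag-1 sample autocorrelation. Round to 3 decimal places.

-0.595

First differences Δz: 0.4, 0.9, -1.1, -3.3, 3.8, 1.8, -2.4, 3.5, -5.4, 4.2
Mean of differences = 0.2400
Numerator Σ(Δz_t−Δz̄)(Δz_{t+1}−Δz̄) = -56.5296
Denominator Σ(Δz_t−Δz̄)² = 94.9840
r_1(Δz) = -56.5296 / 94.9840 = -0.595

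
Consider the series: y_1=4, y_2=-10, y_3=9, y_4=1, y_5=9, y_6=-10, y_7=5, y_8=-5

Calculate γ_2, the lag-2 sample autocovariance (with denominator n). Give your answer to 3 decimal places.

23.543

Mean ȳ = (4 − 10 + 9 + 1 + 9 − 10 + 5 − 5)/8 = 0.3750
Σ_{t=1}^{6}(y_t−ȳ)(y_{t+2}−ȳ) = 188.3438
γ_2 = 188.3438 / 8 = 23.543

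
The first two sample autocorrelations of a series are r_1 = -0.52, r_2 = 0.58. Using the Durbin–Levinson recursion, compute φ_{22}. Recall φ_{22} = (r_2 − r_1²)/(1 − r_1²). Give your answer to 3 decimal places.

0.424

φ_{22} = (r_2 − r_1²) / (1 − r_1²)
r_1² = (-0.52)² = 0.2704
Numerator = 0.58 − 0.2704 = 0.3096; denominator = 1 − 0.2704 = 0.7296
φ_{22} = 0.3096 / 0.7296 = 0.424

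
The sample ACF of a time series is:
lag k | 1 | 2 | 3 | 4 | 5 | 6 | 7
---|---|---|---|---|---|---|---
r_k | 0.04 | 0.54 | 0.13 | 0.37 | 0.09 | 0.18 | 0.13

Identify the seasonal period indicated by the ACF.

2

The largest autocorrelation is r_2 = 0.54, with weaker echoes at lags 4 (0.37) and 6 (0.18); the remaining lags stay at or below 0.13.
The dominant spike at lag 2 indicates a seasonal period of 2.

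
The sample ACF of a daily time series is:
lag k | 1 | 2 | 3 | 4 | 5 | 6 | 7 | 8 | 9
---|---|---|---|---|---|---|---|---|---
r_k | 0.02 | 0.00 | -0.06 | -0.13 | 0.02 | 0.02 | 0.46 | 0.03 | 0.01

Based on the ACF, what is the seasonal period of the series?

7

The largest autocorrelation is r_7 = 0.46; the remaining lags stay at or below 0.03.
The dominant spike at lag 7 indicates a seasonal period of 7.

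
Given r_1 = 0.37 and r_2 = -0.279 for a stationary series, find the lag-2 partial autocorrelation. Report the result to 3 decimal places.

-0.482

φ_{22} = (r_2 − r_1²) / (1 − r_1²)
r_1² = (0.37)² = 0.1369
Numerator = -0.279 − 0.1369 = -0.4159; denominator = 1 − 0.1369 = 0.8631
φ_{22} = -0.4159 / 0.8631 = -0.482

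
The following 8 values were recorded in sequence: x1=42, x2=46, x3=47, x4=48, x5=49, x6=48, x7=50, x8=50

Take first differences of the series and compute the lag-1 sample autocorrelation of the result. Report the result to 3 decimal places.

First differences Δx: 4, 1, 1, 1, -1, 2, 0
Mean of differences = 1.1429
Numerator Σ(Δx_t−Δx̄)(Δx_{t+1}−Δx̄) = -2.8776
Denominator Σ(Δx_t−Δx̄)² = 14.8571
r_1(Δx) = -2.8776 / 14.8571 = -0.194

-0.194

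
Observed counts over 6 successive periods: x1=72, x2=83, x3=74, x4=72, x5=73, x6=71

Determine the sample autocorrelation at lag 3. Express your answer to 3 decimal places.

Mean x̄ = (72 + 83 + 74 + 72 + 73 + 71)/6 = 74.1667
Σ(x_t−x̄)(x_{t+3}−x̄) = (4.6944) + (-10.3056) + (0.5278) = -5.0833
Denominator Σ(x_t−x̄)² = 98.8333
r_3 = -5.0833 / 98.8333 = -0.051

-0.051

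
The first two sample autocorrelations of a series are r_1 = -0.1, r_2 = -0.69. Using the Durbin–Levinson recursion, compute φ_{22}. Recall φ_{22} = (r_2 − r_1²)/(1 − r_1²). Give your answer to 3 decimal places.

φ_{22} = (r_2 − r_1²) / (1 − r_1²)
r_1² = (-0.1)² = 0.01
Numerator = -0.69 − 0.0100 = -0.7000; denominator = 1 − 0.0100 = 0.9900
φ_{22} = -0.7000 / 0.9900 = -0.707

-0.707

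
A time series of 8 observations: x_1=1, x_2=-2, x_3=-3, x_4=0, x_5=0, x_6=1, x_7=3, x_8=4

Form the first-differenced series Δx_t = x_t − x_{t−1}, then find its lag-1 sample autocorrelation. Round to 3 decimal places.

0.071

First differences Δx: -3, -1, 3, 0, 1, 2, 1
Mean of differences = 0.4286
Numerator Σ(Δx_t−Δx̄)(Δx_{t+1}−Δx̄) = 1.6735
Denominator Σ(Δx_t−Δx̄)² = 23.7143
r_1(Δx) = 1.6735 / 23.7143 = 0.071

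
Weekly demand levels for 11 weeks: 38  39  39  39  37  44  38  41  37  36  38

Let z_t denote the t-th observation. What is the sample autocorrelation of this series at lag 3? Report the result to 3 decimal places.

-0.252

Mean z̄ = (38 + 39 + 39 + 39 + 37 + 44 + 38 + 41 + 37 + 36 + 38)/11 = 38.7273
Numerator Σ_{t=1}^{8}(z_t−z̄)(z_{t+3}−z̄) = -12.1322
Denominator Σ(z_t−z̄)² = 48.1818
r_3 = -12.1322 / 48.1818 = -0.252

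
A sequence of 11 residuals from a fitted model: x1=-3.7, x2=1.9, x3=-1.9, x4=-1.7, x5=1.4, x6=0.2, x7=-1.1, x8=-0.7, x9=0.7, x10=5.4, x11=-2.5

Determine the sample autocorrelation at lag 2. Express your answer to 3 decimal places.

Mean x̄ = (-3.7 + 1.9 − 1.9 − 1.7 + 1.4 + 0.2 − 1.1 − 0.7 + 0.7 + 5.4 − 2.5)/11 = -0.1818
Numerator Σ_{t=1}^{9}(x_t−x̄)(x_{t+2}−x̄) = -7.8098
Denominator Σ(x_t−x̄)² = 63.0364
r_2 = -7.8098 / 63.0364 = -0.124

-0.124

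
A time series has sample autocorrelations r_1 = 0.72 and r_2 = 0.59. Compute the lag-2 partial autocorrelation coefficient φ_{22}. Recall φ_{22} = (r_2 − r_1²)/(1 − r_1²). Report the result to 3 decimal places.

0.149

φ_{22} = (r_2 − r_1²) / (1 − r_1²)
r_1² = (0.72)² = 0.5184
Numerator = 0.59 − 0.5184 = 0.0716; denominator = 1 − 0.5184 = 0.4816
φ_{22} = 0.0716 / 0.4816 = 0.149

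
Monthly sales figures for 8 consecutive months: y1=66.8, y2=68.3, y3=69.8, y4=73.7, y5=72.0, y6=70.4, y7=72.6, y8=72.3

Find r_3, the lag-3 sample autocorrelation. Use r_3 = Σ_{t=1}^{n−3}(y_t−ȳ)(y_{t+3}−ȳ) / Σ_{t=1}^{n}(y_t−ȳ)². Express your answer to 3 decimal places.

-0.179

Mean ȳ = (66.8 + 68.3 + 69.8 + 73.7 + 72.0 + 70.4 + 72.6 + 72.3)/8 = 70.7375
Deviations from mean: -3.9375, -2.4375, -0.9375, 2.9625, 1.2625, -0.3375, 1.8625, 1.5625
Σ(y_t−ȳ)(y_{t+3}−ȳ) = (-11.6648) + (-3.0773) + (0.3164) + (5.5177) + (1.9727) = -6.9355
Denominator Σ(y_t−ȳ)² = 38.7188
r_3 = -6.9355 / 38.7188 = -0.179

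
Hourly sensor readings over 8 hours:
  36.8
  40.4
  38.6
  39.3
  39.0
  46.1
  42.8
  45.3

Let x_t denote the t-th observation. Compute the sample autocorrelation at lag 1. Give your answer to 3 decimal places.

0.232

Mean x̄ = (36.8 + 40.4 + 38.6 + 39.3 + 39.0 + 46.1 + 42.8 + 45.3)/8 = 41.0375
Deviations from mean: -4.2375, -0.6375, -2.4375, -1.7375, -2.0375, 5.0625, 1.7625, 4.2625
Σ(x_t−x̄)(x_{t+1}−x̄) = (2.7014) + (1.5539) + (4.2352) + (3.5402) + (-10.3148) + (8.9227) + (7.5127) = 18.1511
Denominator Σ(x_t−x̄)² = 78.3788
r_1 = 18.1511 / 78.3788 = 0.232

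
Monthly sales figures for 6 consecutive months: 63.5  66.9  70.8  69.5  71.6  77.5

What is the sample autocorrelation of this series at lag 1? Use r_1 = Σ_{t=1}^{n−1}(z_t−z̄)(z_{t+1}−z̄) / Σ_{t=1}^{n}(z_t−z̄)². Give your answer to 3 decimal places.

0.255

Mean z̄ = (63.5 + 66.9 + 70.8 + 69.5 + 71.6 + 77.5)/6 = 69.9667
Deviations from mean: -6.4667, -3.0667, 0.8333, -0.4667, 1.6333, 7.5333
Numerator Σ_{t=1}^{5}(z_t−z̄)(z_{t+1}−z̄) = 28.4289
Denominator Σ(z_t−z̄)² = 111.5533
r_1 = 28.4289 / 111.5533 = 0.255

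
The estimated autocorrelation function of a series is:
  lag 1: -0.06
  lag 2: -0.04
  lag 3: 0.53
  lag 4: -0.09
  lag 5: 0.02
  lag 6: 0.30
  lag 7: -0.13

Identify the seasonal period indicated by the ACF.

The largest autocorrelation is r_3 = 0.53, with a weaker echo at lag 6 (0.30); the remaining lags stay at or below 0.02.
The dominant spike at lag 3 indicates a seasonal period of 3.

3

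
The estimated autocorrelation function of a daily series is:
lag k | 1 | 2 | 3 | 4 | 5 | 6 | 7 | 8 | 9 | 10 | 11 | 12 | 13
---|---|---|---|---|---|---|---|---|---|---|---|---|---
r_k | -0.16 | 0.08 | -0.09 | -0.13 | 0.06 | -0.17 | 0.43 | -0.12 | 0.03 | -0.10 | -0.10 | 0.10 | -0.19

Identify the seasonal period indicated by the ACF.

The largest autocorrelation is r_7 = 0.43; the remaining lags stay at or below 0.10.
The dominant spike at lag 7 indicates a seasonal period of 7.

7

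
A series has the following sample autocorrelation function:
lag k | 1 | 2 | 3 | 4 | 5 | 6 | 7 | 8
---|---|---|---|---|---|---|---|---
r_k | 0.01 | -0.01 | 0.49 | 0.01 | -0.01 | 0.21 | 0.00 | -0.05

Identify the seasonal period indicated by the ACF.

3

The largest autocorrelation is r_3 = 0.49, with a weaker echo at lag 6 (0.21); the remaining lags stay at or below 0.01.
The dominant spike at lag 3 indicates a seasonal period of 3.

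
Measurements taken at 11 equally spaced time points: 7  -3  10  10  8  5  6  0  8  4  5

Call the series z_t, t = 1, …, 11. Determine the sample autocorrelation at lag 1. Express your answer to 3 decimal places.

Mean z̄ = (7 − 3 + 10 + 10 + 8 + 5 + 6 + 0 + 8 + 4 + 5)/11 = 5.4545
Numerator Σ_{t=1}^{10}(z_t−z̄)(z_{t+1}−z̄) = -40.5702
Denominator Σ(z_t−z̄)² = 160.7273
r_1 = -40.5702 / 160.7273 = -0.252

-0.252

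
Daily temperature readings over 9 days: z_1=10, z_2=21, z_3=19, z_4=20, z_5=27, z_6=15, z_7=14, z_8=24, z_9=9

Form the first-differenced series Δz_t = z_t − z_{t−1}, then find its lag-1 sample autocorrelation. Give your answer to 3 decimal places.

First differences Δz: 11, -2, 1, 7, -12, -1, 10, -15
Mean of differences = -0.1250
Numerator Σ(Δz_t−Δz̄)(Δz_{t+1}−Δz̄) = -248.6406
Denominator Σ(Δz_t−Δz̄)² = 644.8750
r_1(Δz) = -248.6406 / 644.8750 = -0.386

-0.386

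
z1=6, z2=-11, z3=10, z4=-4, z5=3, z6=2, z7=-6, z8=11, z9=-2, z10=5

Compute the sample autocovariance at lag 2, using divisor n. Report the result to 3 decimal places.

Mean z̄ = (6 − 11 + 10 − 4 + 3 + 2 − 6 + 11 − 2 + 5)/10 = 1.4000
Σ_{t=1}^{8}(z_t−z̄)(z_{t+2}−z̄) = 170.6800
γ_2 = 170.6800 / 10 = 17.068

17.068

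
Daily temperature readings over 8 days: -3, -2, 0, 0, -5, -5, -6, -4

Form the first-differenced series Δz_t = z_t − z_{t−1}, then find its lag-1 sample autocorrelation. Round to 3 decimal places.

-0.017

First differences Δz: 1, 2, 0, -5, 0, -1, 2
Mean of differences = -0.1429
Numerator Σ(Δz_t−Δz̄)(Δz_{t+1}−Δz̄) = -0.5918
Denominator Σ(Δz_t−Δz̄)² = 34.8571
r_1(Δz) = -0.5918 / 34.8571 = -0.017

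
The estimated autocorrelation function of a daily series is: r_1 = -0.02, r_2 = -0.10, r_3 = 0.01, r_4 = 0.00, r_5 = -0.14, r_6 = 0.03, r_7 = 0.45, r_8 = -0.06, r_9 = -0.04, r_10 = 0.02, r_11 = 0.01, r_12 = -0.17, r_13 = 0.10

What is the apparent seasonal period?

7

The largest autocorrelation is r_7 = 0.45; the remaining lags stay at or below 0.10.
The dominant spike at lag 7 indicates a seasonal period of 7.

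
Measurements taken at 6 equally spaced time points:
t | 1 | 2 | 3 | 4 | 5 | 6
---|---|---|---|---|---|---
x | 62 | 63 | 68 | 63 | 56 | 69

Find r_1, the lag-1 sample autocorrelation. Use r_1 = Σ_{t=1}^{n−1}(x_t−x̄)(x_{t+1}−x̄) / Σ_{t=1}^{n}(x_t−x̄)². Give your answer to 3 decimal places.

-0.377

Mean x̄ = (62 + 63 + 68 + 63 + 56 + 69)/6 = 63.5000
Deviations from mean: -1.5000, -0.5000, 4.5000, -0.5000, -7.5000, 5.5000
Σ(x_t−x̄)(x_{t+1}−x̄) = (0.7500) + (-2.2500) + (-2.2500) + (3.7500) + (-41.2500) = -41.2500
Denominator Σ(x_t−x̄)² = 109.5000
r_1 = -41.2500 / 109.5000 = -0.377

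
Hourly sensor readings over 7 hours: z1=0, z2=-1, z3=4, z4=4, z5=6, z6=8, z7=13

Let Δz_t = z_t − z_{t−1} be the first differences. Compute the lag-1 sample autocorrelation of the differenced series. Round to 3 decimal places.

First differences Δz: -1, 5, 0, 2, 2, 5
Mean of differences = 2.1667
Numerator Σ(Δz_t−Δz̄)(Δz_{t+1}−Δz̄) = -15.1944
Denominator Σ(Δz_t−Δz̄)² = 30.8333
r_1(Δz) = -15.1944 / 30.8333 = -0.493

-0.493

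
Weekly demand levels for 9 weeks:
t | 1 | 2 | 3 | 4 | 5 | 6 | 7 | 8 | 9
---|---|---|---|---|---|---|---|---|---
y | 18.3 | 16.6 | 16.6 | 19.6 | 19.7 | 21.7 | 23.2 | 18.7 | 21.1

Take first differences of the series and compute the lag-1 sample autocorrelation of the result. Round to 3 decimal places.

-0.345

First differences Δy: -1.7, 0.0, 3.0, 0.1, 2.0, 1.5, -4.5, 2.4
Mean of differences = 0.3500
Numerator Σ(Δy_t−Δȳ)(Δy_{t+1}−Δȳ) = -14.9075
Denominator Σ(Δy_t−Δȳ)² = 43.1800
r_1(Δy) = -14.9075 / 43.1800 = -0.345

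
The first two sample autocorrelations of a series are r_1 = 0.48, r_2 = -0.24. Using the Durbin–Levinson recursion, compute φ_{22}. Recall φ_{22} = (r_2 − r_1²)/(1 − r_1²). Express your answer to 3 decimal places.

φ_{22} = (r_2 − r_1²) / (1 − r_1²)
r_1² = (0.48)² = 0.2304
Numerator = -0.24 − 0.2304 = -0.4704; denominator = 1 − 0.2304 = 0.7696
φ_{22} = -0.4704 / 0.7696 = -0.611

-0.611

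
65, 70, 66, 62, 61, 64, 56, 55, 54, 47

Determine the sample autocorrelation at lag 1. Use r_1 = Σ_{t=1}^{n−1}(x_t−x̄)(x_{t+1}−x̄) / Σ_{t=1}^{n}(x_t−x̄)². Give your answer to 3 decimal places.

Mean x̄ = (65 + 70 + 66 + 62 + 61 + 64 + 56 + 55 + 54 + 47)/10 = 60.0000
Numerator Σ_{t=1}^{9}(x_t−x̄)(x_{t+1}−x̄) = 240.0000
Denominator Σ(x_t−x̄)² = 428.0000
r_1 = 240.0000 / 428.0000 = 0.561

0.561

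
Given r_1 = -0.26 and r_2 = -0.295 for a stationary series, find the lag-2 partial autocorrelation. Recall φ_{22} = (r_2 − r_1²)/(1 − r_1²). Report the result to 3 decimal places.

-0.389

φ_{22} = (r_2 − r_1²) / (1 − r_1²)
r_1² = (-0.26)² = 0.0676
Numerator = -0.295 − 0.0676 = -0.3626; denominator = 1 − 0.0676 = 0.9324
φ_{22} = -0.3626 / 0.9324 = -0.389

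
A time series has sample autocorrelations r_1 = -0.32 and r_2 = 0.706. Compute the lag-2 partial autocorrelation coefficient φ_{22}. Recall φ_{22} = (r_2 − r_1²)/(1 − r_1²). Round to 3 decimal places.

0.672

φ_{22} = (r_2 − r_1²) / (1 − r_1²)
r_1² = (-0.32)² = 0.1024
Numerator = 0.706 − 0.1024 = 0.6036; denominator = 1 − 0.1024 = 0.8976
φ_{22} = 0.6036 / 0.8976 = 0.672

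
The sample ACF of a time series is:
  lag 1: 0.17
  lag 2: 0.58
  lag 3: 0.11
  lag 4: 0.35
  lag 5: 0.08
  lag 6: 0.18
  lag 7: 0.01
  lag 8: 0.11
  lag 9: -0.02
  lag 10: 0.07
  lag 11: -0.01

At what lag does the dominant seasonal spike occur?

The largest autocorrelation is r_2 = 0.58, with weaker echoes at lags 4 (0.35) and 6 (0.18); the remaining lags stay at or below 0.17.
The dominant spike at lag 2 indicates a seasonal period of 2.

2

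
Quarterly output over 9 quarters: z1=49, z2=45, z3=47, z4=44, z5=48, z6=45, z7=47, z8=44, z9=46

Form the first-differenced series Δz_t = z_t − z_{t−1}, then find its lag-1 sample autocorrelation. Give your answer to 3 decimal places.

First differences Δz: -4, 2, -3, 4, -3, 2, -3, 2
Mean of differences = -0.3750
Numerator Σ(Δz_t−Δz̄)(Δz_{t+1}−Δz̄) = -56.5156
Denominator Σ(Δz_t−Δz̄)² = 69.8750
r_1(Δz) = -56.5156 / 69.8750 = -0.809

-0.809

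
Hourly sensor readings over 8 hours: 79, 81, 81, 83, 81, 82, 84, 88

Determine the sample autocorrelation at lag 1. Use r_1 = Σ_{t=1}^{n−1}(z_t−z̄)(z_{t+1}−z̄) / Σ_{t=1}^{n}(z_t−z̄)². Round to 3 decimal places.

0.267

Mean z̄ = (79 + 81 + 81 + 83 + 81 + 82 + 84 + 88)/8 = 82.3750
Deviations from mean: -3.3750, -1.3750, -1.3750, 0.6250, -1.3750, -0.3750, 1.6250, 5.6250
Σ(z_t−z̄)(z_{t+1}−z̄) = (4.6406) + (1.8906) + (-0.8594) + (-0.8594) + (0.5156) + (-0.6094) + (9.1406) = 13.8594
Denominator Σ(z_t−z̄)² = 51.8750
r_1 = 13.8594 / 51.8750 = 0.267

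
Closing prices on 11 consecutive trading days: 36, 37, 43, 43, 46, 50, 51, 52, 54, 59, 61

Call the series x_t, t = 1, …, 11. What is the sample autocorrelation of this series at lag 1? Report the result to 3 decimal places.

Mean x̄ = (36 + 37 + 43 + 43 + 46 + 50 + 51 + 52 + 54 + 59 + 61)/11 = 48.3636
Numerator Σ_{t=1}^{10}(x_t−x̄)(x_{t+1}−x̄) = 467.7769
Denominator Σ(x_t−x̄)² = 672.5455
r_1 = 467.7769 / 672.5455 = 0.696

0.696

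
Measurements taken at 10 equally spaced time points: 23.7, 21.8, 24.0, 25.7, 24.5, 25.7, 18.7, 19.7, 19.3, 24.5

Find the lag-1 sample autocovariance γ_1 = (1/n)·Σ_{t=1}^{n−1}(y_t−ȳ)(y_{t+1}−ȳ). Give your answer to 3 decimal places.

1.684

Mean ȳ = (23.7 + 21.8 + 24.0 + 25.7 + 24.5 + 25.7 + 18.7 + 19.7 + 19.3 + 24.5)/10 = 22.7600
Σ_{t=1}^{9}(y_t−ȳ)(y_{t+1}−ȳ) = 16.8384
γ_1 = 16.8384 / 10 = 1.684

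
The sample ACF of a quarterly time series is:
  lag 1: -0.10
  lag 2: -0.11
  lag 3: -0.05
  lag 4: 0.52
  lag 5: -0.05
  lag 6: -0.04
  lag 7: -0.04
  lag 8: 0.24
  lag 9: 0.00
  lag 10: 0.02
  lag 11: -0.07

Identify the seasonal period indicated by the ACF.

4

The largest autocorrelation is r_4 = 0.52, with a weaker echo at lag 8 (0.24); the remaining lags stay at or below 0.02.
The dominant spike at lag 4 indicates a seasonal period of 4.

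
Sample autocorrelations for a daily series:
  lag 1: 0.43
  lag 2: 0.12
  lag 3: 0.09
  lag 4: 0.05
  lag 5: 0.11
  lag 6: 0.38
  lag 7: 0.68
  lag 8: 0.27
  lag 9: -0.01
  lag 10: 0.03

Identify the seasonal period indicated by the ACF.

7

The largest autocorrelation is r_7 = 0.68; the remaining lags stay at or below 0.43. The elevated value at lag 1 (0.43), dropping to 0.12 at lag 2, reflects decaying short-term dependence rather than seasonality.
The dominant spike at lag 7 indicates a seasonal period of 7.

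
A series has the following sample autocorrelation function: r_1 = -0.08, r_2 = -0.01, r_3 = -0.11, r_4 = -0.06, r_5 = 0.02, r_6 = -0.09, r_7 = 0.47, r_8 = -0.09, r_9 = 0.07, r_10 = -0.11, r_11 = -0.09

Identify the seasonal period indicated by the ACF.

7

The largest autocorrelation is r_7 = 0.47; the remaining lags stay at or below 0.07.
The dominant spike at lag 7 indicates a seasonal period of 7.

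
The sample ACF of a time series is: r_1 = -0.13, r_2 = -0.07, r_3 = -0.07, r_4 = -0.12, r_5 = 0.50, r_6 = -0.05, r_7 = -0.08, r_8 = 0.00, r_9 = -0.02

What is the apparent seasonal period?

The largest autocorrelation is r_5 = 0.50; the remaining lags stay at or below 0.00.
The dominant spike at lag 5 indicates a seasonal period of 5.

5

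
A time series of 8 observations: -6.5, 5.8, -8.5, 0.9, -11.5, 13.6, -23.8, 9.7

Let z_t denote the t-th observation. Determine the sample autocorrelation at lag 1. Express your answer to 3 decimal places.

Mean z̄ = (-6.5 + 5.8 − 8.5 + 0.9 − 11.5 + 13.6 − 23.8 + 9.7)/8 = -2.5375
Numerator Σ_{t=1}^{7}(z_t−z̄)(z_{t+1}−z̄) = -882.0102
Denominator Σ(z_t−z̄)² = 1075.1788
r_1 = -882.0102 / 1075.1788 = -0.820

-0.820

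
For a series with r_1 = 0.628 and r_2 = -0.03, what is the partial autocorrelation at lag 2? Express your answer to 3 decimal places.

-0.701

φ_{22} = (r_2 − r_1²) / (1 − r_1²)
r_1² = (0.628)² = 0.394384
Numerator = -0.03 − 0.3944 = -0.4244; denominator = 1 − 0.3944 = 0.6056
φ_{22} = -0.4244 / 0.6056 = -0.701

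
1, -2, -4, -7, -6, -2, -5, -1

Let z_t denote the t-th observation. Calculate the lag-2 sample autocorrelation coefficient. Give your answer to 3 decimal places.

-0.056

Mean z̄ = (1 − 2 − 4 − 7 − 6 − 2 − 5 − 1)/8 = -3.2500
Deviations from mean: 4.2500, 1.2500, -0.7500, -3.7500, -2.7500, 1.2500, -1.7500, 2.2500
Σ(z_t−z̄)(z_{t+2}−z̄) = (-3.1875) + (-4.6875) + (2.0625) + (-4.6875) + (4.8125) + (2.8125) = -2.8750
Denominator Σ(z_t−z̄)² = 51.5000
r_2 = -2.8750 / 51.5000 = -0.056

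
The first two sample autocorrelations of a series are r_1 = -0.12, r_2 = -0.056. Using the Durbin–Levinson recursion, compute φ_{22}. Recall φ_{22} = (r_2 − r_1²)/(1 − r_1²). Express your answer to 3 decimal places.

φ_{22} = (r_2 − r_1²) / (1 − r_1²)
r_1² = (-0.12)² = 0.0144
Numerator = -0.056 − 0.0144 = -0.0704; denominator = 1 − 0.0144 = 0.9856
φ_{22} = -0.0704 / 0.9856 = -0.071

-0.071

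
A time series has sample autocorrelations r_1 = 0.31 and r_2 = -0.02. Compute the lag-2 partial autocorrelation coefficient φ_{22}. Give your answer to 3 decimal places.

-0.128

φ_{22} = (r_2 − r_1²) / (1 − r_1²)
r_1² = (0.31)² = 0.0961
Numerator = -0.02 − 0.0961 = -0.1161; denominator = 1 − 0.0961 = 0.9039
φ_{22} = -0.1161 / 0.9039 = -0.128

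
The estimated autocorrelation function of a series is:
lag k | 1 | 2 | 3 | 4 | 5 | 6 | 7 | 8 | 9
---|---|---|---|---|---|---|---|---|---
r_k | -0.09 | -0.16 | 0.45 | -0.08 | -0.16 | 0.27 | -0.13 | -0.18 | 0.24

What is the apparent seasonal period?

The largest autocorrelation is r_3 = 0.45, with weaker echoes at lags 6 (0.27) and 9 (0.24); the remaining lags stay at or below -0.08.
The dominant spike at lag 3 indicates a seasonal period of 3.

3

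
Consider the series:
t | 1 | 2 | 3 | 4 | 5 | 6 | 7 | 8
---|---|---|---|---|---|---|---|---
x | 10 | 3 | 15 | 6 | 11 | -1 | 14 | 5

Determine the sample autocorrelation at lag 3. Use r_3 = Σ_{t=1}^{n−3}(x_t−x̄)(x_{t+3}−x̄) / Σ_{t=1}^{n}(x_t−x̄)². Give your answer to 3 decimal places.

Mean x̄ = (10 + 3 + 15 + 6 + 11 − 1 + 14 + 5)/8 = 7.8750
Deviations from mean: 2.1250, -4.8750, 7.1250, -1.8750, 3.1250, -8.8750, 6.1250, -2.8750
Numerator Σ_{t=1}^{5}(x_t−x̄)(x_{t+3}−x̄) = -102.9219
Denominator Σ(x_t−x̄)² = 216.8750
r_3 = -102.9219 / 216.8750 = -0.475

-0.475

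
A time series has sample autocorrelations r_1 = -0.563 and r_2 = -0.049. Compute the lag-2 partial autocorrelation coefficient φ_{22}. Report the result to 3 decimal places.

-0.536

φ_{22} = (r_2 − r_1²) / (1 − r_1²)
r_1² = (-0.563)² = 0.316969
Numerator = -0.049 − 0.3170 = -0.3660; denominator = 1 − 0.3170 = 0.6830
φ_{22} = -0.3660 / 0.6830 = -0.536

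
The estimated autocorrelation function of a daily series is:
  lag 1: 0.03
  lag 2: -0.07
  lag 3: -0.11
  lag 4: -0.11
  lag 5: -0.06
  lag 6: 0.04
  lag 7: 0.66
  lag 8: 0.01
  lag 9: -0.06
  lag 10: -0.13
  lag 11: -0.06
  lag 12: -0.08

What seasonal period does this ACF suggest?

7

The largest autocorrelation is r_7 = 0.66; the remaining lags stay at or below 0.04.
The dominant spike at lag 7 indicates a seasonal period of 7.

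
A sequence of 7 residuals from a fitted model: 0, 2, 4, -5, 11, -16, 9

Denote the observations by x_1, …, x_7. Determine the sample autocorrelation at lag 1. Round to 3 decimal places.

Mean x̄ = (0 + 2 + 4 − 5 + 11 − 16 + 9)/7 = 0.7143
Numerator Σ_{t=1}^{6}(x_t−x̄)(x_{t+1}−x̄) = -384.6531
Denominator Σ(x_t−x̄)² = 499.4286
r_1 = -384.6531 / 499.4286 = -0.770

-0.770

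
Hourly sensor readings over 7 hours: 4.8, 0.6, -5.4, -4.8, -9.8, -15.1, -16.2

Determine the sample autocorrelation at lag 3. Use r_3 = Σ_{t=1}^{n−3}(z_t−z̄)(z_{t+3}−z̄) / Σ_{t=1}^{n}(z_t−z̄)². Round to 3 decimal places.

-0.083

Mean z̄ = (4.8 + 0.6 − 5.4 − 4.8 − 9.8 − 15.1 − 16.2)/7 = -6.5571
Σ(z_t−z̄)(z_{t+3}−z̄) = (19.9561) + (-23.2096) + (-9.8853) + (-16.9439) = -30.0827
Denominator Σ(z_t−z̄)² = 361.1171
r_3 = -30.0827 / 361.1171 = -0.083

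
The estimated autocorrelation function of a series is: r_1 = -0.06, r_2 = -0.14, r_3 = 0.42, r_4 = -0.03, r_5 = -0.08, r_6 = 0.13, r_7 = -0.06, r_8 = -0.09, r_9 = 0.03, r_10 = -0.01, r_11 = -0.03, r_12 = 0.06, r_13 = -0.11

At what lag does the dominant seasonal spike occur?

3

The largest autocorrelation is r_3 = 0.42; the remaining lags stay at or below 0.13.
The dominant spike at lag 3 indicates a seasonal period of 3.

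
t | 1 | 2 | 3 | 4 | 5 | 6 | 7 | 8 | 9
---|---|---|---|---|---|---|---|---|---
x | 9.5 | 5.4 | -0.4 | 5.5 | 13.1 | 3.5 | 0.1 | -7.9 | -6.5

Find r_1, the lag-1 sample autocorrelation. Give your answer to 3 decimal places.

0.422

Mean x̄ = (9.5 + 5.4 − 0.4 + 5.5 + 13.1 + 3.5 + 0.1 − 7.9 − 6.5)/9 = 2.4778
Numerator Σ_{t=1}^{8}(x_t−x̄)(x_{t+1}−x̄) = 161.7895
Denominator Σ(x_t−x̄)² = 383.0956
r_1 = 161.7895 / 383.0956 = 0.422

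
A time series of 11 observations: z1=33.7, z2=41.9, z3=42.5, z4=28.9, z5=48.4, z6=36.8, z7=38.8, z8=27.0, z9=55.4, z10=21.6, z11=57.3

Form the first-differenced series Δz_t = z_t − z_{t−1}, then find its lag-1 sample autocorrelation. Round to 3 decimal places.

-0.736

First differences Δz: 8.2, 0.6, -13.6, 19.5, -11.6, 2.0, -11.8, 28.4, -33.8, 35.7
Mean of differences = 2.3600
Numerator Σ(Δz_t−Δz̄)(Δz_{t+1}−Δz̄) = -3000.8016
Denominator Σ(Δz_t−Δz̄)² = 4078.4040
r_1(Δz) = -3000.8016 / 4078.4040 = -0.736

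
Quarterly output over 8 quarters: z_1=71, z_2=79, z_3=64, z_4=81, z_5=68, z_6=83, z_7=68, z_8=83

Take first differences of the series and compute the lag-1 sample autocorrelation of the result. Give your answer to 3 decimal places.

First differences Δz: 8, -15, 17, -13, 15, -15, 15
Mean of differences = 1.7143
Numerator Σ(Δz_t−Δz̄)(Δz_{t+1}−Δz̄) = -1225.0816
Denominator Σ(Δz_t−Δz̄)² = 1401.4286
r_1(Δz) = -1225.0816 / 1401.4286 = -0.874

-0.874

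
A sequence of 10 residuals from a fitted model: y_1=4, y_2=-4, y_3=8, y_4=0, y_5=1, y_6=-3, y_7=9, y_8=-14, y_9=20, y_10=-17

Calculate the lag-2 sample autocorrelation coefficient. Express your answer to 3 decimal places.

Mean ȳ = (4 − 4 + 8 + 0 + 1 − 3 + 9 − 14 + 20 − 17)/10 = 0.4000
Numerator Σ_{t=1}^{8}(y_t−ȳ)(y_{t+2}−ȳ) = 508.2800
Denominator Σ(y_t−ȳ)² = 1070.4000
r_2 = 508.2800 / 1070.4000 = 0.475

0.475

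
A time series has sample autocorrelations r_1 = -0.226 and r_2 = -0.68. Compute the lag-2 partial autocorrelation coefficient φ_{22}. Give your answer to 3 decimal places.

-0.770

φ_{22} = (r_2 − r_1²) / (1 − r_1²)
r_1² = (-0.226)² = 0.051076
Numerator = -0.68 − 0.0511 = -0.7311; denominator = 1 − 0.0511 = 0.9489
φ_{22} = -0.7311 / 0.9489 = -0.770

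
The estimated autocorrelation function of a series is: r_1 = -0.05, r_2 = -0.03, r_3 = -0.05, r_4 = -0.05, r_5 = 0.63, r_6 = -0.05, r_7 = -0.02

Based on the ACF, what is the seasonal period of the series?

5

The largest autocorrelation is r_5 = 0.63; the remaining lags stay at or below -0.02.
The dominant spike at lag 5 indicates a seasonal period of 5.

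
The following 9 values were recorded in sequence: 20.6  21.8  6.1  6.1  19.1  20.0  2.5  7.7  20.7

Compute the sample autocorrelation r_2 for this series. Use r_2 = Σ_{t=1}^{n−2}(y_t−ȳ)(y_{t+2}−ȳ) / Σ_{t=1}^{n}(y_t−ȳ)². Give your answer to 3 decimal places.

Mean ȳ = (20.6 + 21.8 + 6.1 + 6.1 + 19.1 + 20.0 + 2.5 + 7.7 + 20.7)/9 = 13.8444
Numerator Σ_{t=1}^{7}(y_t−ȳ)(y_{t+2}−ȳ) = -377.5184
Denominator Σ(y_t−ȳ)² = 507.8422
r_2 = -377.5184 / 507.8422 = -0.743

-0.743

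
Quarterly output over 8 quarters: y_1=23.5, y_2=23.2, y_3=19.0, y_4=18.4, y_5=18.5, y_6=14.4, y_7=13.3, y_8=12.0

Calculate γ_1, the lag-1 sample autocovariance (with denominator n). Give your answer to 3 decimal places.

Mean ȳ = (23.5 + 23.2 + 19.0 + 18.4 + 18.5 + 14.4 + 13.3 + 12.0)/8 = 17.7875
Deviations: 5.7125, 5.4125, 1.2125, 0.6125, 0.7125, -3.3875, -4.4875, -5.7875
Σ_{t=1}^{7}(y_t−ȳ)(y_{t+1}−ȳ) = 77.4198
γ_1 = 77.4198 / 8 = 9.677

9.677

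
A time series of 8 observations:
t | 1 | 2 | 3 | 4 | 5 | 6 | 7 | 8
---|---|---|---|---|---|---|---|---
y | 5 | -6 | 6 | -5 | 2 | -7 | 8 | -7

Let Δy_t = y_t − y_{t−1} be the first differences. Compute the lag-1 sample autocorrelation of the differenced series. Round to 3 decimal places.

First differences Δy: -11, 12, -11, 7, -9, 15, -15
Mean of differences = -1.7143
Numerator Σ(Δy_t−Δȳ)(Δy_{t+1}−Δȳ) = -742.9388
Denominator Σ(Δy_t−Δȳ)² = 945.4286
r_1(Δy) = -742.9388 / 945.4286 = -0.786

-0.786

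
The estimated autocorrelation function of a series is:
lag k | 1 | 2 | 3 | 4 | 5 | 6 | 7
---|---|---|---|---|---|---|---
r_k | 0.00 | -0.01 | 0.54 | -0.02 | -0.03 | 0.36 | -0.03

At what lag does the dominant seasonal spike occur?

The largest autocorrelation is r_3 = 0.54, with a weaker echo at lag 6 (0.36); the remaining lags stay at or below 0.00.
The dominant spike at lag 3 indicates a seasonal period of 3.

3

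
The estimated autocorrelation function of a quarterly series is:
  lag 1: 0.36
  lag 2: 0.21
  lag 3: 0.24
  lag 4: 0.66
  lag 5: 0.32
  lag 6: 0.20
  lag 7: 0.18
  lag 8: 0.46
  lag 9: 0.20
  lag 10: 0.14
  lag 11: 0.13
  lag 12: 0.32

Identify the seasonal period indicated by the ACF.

The largest autocorrelation is r_4 = 0.66, with a weaker echo at lag 8 (0.46); the remaining lags stay at or below 0.36. The elevated value at lag 1 (0.36), dropping to 0.21 at lag 2, reflects decaying short-term dependence rather than seasonality.
The dominant spike at lag 4 indicates a seasonal period of 4.

4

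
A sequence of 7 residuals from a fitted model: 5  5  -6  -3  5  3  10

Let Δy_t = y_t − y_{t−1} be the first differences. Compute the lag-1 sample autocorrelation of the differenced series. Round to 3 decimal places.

-0.157

First differences Δy: 0, -11, 3, 8, -2, 7
Mean of differences = 0.8333
Numerator Σ(Δy_t−Δȳ)(Δy_{t+1}−Δȳ) = -38.0278
Denominator Σ(Δy_t−Δȳ)² = 242.8333
r_1(Δy) = -38.0278 / 242.8333 = -0.157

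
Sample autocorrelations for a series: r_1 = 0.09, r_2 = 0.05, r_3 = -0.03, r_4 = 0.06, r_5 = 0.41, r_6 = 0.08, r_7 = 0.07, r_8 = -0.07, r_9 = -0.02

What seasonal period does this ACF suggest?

5

The largest autocorrelation is r_5 = 0.41; the remaining lags stay at or below 0.09.
The dominant spike at lag 5 indicates a seasonal period of 5.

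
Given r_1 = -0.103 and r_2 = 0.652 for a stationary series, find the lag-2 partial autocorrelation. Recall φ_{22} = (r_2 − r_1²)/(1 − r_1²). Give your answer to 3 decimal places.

0.648

φ_{22} = (r_2 − r_1²) / (1 − r_1²)
r_1² = (-0.103)² = 0.010609
Numerator = 0.652 − 0.0106 = 0.6414; denominator = 1 − 0.0106 = 0.9894
φ_{22} = 0.6414 / 0.9894 = 0.648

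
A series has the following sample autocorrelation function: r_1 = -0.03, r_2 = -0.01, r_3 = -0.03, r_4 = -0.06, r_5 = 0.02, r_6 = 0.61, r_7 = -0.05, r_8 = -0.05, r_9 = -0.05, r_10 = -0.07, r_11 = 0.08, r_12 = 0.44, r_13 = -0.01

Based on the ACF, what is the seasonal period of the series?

6

The largest autocorrelation is r_6 = 0.61, with a weaker echo at lag 12 (0.44); the remaining lags stay at or below 0.08.
The dominant spike at lag 6 indicates a seasonal period of 6.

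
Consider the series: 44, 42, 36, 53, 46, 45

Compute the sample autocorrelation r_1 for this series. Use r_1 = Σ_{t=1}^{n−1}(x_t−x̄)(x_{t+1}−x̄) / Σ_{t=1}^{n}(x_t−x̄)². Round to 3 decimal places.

-0.238

Mean x̄ = (44 + 42 + 36 + 53 + 46 + 45)/6 = 44.3333
Deviations from mean: -0.3333, -2.3333, -8.3333, 8.6667, 1.6667, 0.6667
Σ(x_t−x̄)(x_{t+1}−x̄) = (0.7778) + (19.4444) + (-72.2222) + (14.4444) + (1.1111) = -36.4444
Denominator Σ(x_t−x̄)² = 153.3333
r_1 = -36.4444 / 153.3333 = -0.238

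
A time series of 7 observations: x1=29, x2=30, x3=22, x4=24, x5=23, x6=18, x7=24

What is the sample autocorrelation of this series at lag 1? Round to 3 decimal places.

0.244

Mean x̄ = (29 + 30 + 22 + 24 + 23 + 18 + 24)/7 = 24.2857
Numerator Σ_{t=1}^{6}(x_t−x̄)(x_{t+1}−x̄) = 24.7755
Denominator Σ(x_t−x̄)² = 101.4286
r_1 = 24.7755 / 101.4286 = 0.244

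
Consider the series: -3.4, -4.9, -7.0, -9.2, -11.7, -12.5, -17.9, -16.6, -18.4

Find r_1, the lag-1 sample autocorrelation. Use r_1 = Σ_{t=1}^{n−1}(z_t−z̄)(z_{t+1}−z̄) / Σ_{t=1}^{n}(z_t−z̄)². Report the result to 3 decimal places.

Mean z̄ = (-3.4 − 4.9 − 7.0 − 9.2 − 11.7 − 12.5 − 17.9 − 16.6 − 18.4)/9 = -11.2889
Numerator Σ_{t=1}^{8}(z_t−z̄)(z_{t+1}−z̄) = 167.2877
Denominator Σ(z_t−z̄)² = 249.9289
r_1 = 167.2877 / 249.9289 = 0.669

0.669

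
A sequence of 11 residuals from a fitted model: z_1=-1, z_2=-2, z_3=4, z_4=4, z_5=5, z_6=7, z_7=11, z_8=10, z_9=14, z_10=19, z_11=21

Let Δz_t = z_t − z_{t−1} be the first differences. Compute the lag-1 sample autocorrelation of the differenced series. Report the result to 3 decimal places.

-0.450

First differences Δz: -1, 6, 0, 1, 2, 4, -1, 4, 5, 2
Mean of differences = 2.2000
Numerator Σ(Δz_t−Δz̄)(Δz_{t+1}−Δz̄) = -25.0400
Denominator Σ(Δz_t−Δz̄)² = 55.6000
r_1(Δz) = -25.0400 / 55.6000 = -0.450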